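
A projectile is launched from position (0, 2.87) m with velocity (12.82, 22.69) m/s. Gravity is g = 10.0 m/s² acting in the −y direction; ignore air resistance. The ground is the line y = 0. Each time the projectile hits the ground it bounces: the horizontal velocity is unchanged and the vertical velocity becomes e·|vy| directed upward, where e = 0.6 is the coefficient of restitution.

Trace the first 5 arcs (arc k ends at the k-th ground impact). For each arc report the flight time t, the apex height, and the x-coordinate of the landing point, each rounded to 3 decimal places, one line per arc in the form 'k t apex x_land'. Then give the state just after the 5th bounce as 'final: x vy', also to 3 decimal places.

Arc 1: start y=2.870, vy=22.690 → t=4.661, apex=28.612, x_land=59.756, impact vy=-23.921
  bounce: vy ← 0.6·23.921 = 14.353
Arc 2: start y=0.000, vy=14.353 → t=2.871, apex=10.300, x_land=96.557, impact vy=-14.353
  bounce: vy ← 0.6·14.353 = 8.612
Arc 3: start y=0.000, vy=8.612 → t=1.722, apex=3.708, x_land=118.637, impact vy=-8.612
  bounce: vy ← 0.6·8.612 = 5.167
Arc 4: start y=0.000, vy=5.167 → t=1.033, apex=1.335, x_land=131.885, impact vy=-5.167
  bounce: vy ← 0.6·5.167 = 3.100
Arc 5: start y=0.000, vy=3.100 → t=0.620, apex=0.481, x_land=139.834, impact vy=-3.100
  bounce: vy ← 0.6·3.100 = 1.860

1 4.661 28.612 59.756
2 2.871 10.300 96.557
3 1.722 3.708 118.637
4 1.033 1.335 131.885
5 0.620 0.481 139.834
final: 139.834 1.860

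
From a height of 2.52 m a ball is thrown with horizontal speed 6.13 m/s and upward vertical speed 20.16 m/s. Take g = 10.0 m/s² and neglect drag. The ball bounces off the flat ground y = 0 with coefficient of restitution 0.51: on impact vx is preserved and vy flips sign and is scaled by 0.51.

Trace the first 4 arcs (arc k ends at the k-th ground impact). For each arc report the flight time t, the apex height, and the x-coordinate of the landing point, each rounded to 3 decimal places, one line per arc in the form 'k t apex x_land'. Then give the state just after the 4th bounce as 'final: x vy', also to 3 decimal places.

1 4.153 22.841 25.460
2 2.180 5.941 38.824
3 1.112 1.545 45.640
4 0.567 0.402 49.116
final: 49.116 1.446

Arc 1: start y=2.520, vy=20.160 → t=4.153, apex=22.841, x_land=25.460, impact vy=-21.373
  bounce: vy ← 0.51·21.373 = 10.900
Arc 2: start y=0.000, vy=10.900 → t=2.180, apex=5.941, x_land=38.824, impact vy=-10.900
  bounce: vy ← 0.51·10.900 = 5.559
Arc 3: start y=0.000, vy=5.559 → t=1.112, apex=1.545, x_land=45.640, impact vy=-5.559
  bounce: vy ← 0.51·5.559 = 2.835
Arc 4: start y=0.000, vy=2.835 → t=0.567, apex=0.402, x_land=49.116, impact vy=-2.835
  bounce: vy ← 0.51·2.835 = 1.446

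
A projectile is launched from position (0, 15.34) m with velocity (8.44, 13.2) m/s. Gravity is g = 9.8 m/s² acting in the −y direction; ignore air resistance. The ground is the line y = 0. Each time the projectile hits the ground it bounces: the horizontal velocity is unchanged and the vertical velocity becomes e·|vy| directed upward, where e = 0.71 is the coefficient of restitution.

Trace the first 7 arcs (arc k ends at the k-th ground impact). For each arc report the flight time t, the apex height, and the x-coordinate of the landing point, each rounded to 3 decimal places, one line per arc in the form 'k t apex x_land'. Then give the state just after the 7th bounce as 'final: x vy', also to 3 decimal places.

1 3.571 24.230 30.136
2 3.158 12.214 56.787
3 2.242 6.157 75.709
4 1.592 3.104 89.143
5 1.130 1.565 98.682
6 0.802 0.789 105.454
7 0.570 0.398 110.263
final: 110.263 1.982

Arc 1: start y=15.340, vy=13.200 → t=3.571, apex=24.230, x_land=30.136, impact vy=-21.792
  bounce: vy ← 0.71·21.792 = 15.473
Arc 2: start y=0.000, vy=15.473 → t=3.158, apex=12.214, x_land=56.787, impact vy=-15.473
  bounce: vy ← 0.71·15.473 = 10.985
Arc 3: start y=0.000, vy=10.985 → t=2.242, apex=6.157, x_land=75.709, impact vy=-10.985
  bounce: vy ← 0.71·10.985 = 7.800
Arc 4: start y=0.000, vy=7.800 → t=1.592, apex=3.104, x_land=89.143, impact vy=-7.800
  bounce: vy ← 0.71·7.800 = 5.538
Arc 5: start y=0.000, vy=5.538 → t=1.130, apex=1.565, x_land=98.682, impact vy=-5.538
  bounce: vy ← 0.71·5.538 = 3.932
Arc 6: start y=0.000, vy=3.932 → t=0.802, apex=0.789, x_land=105.454, impact vy=-3.932
  bounce: vy ← 0.71·3.932 = 2.792
Arc 7: start y=0.000, vy=2.792 → t=0.570, apex=0.398, x_land=110.263, impact vy=-2.792
  bounce: vy ← 0.71·2.792 = 1.982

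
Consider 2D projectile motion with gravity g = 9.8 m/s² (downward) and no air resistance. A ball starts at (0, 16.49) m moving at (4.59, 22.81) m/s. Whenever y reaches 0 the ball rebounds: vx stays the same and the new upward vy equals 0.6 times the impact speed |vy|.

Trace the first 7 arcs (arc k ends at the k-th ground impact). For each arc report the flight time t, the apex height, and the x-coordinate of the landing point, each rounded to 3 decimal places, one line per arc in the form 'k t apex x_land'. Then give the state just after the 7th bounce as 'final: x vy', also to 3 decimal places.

1 5.291 43.036 24.286
2 3.556 15.493 40.610
3 2.134 5.577 50.404
4 1.280 2.008 56.280
5 0.768 0.723 59.806
6 0.461 0.260 61.922
7 0.277 0.094 63.191
final: 63.191 0.813

Arc 1: start y=16.490, vy=22.810 → t=5.291, apex=43.036, x_land=24.286, impact vy=-29.043
  bounce: vy ← 0.6·29.043 = 17.426
Arc 2: start y=0.000, vy=17.426 → t=3.556, apex=15.493, x_land=40.610, impact vy=-17.426
  bounce: vy ← 0.6·17.426 = 10.456
Arc 3: start y=0.000, vy=10.456 → t=2.134, apex=5.577, x_land=50.404, impact vy=-10.456
  bounce: vy ← 0.6·10.456 = 6.273
Arc 4: start y=0.000, vy=6.273 → t=1.280, apex=2.008, x_land=56.280, impact vy=-6.273
  bounce: vy ← 0.6·6.273 = 3.764
Arc 5: start y=0.000, vy=3.764 → t=0.768, apex=0.723, x_land=59.806, impact vy=-3.764
  bounce: vy ← 0.6·3.764 = 2.258
Arc 6: start y=0.000, vy=2.258 → t=0.461, apex=0.260, x_land=61.922, impact vy=-2.258
  bounce: vy ← 0.6·2.258 = 1.355
Arc 7: start y=0.000, vy=1.355 → t=0.277, apex=0.094, x_land=63.191, impact vy=-1.355
  bounce: vy ← 0.6·1.355 = 0.813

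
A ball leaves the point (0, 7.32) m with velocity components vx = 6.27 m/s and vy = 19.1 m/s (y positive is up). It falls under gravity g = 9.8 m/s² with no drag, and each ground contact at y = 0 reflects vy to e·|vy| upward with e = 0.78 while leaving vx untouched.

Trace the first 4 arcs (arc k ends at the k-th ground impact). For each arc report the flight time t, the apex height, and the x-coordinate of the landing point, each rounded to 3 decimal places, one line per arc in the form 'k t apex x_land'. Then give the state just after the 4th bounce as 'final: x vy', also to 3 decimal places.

1 4.250 25.933 26.644
2 3.589 15.777 49.146
3 2.799 9.599 66.698
4 2.183 5.840 80.388
final: 80.388 8.345

Arc 1: start y=7.320, vy=19.100 → t=4.250, apex=25.933, x_land=26.644, impact vy=-22.545
  bounce: vy ← 0.78·22.545 = 17.585
Arc 2: start y=0.000, vy=17.585 → t=3.589, apex=15.777, x_land=49.146, impact vy=-17.585
  bounce: vy ← 0.78·17.585 = 13.716
Arc 3: start y=0.000, vy=13.716 → t=2.799, apex=9.599, x_land=66.698, impact vy=-13.716
  bounce: vy ← 0.78·13.716 = 10.699
Arc 4: start y=0.000, vy=10.699 → t=2.183, apex=5.840, x_land=80.388, impact vy=-10.699
  bounce: vy ← 0.78·10.699 = 8.345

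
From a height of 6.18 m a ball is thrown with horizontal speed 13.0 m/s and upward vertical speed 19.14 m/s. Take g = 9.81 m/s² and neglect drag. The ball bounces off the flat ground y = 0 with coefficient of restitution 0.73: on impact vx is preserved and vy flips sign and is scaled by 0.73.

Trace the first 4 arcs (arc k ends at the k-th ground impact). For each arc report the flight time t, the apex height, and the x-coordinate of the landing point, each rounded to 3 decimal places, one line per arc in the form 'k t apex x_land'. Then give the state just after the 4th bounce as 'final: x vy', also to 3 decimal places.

1 4.202 24.852 54.626
2 3.286 13.243 97.348
3 2.399 7.057 128.535
4 1.751 3.761 151.302
final: 151.302 6.271

Arc 1: start y=6.180, vy=19.140 → t=4.202, apex=24.852, x_land=54.626, impact vy=-22.081
  bounce: vy ← 0.73·22.081 = 16.119
Arc 2: start y=0.000, vy=16.119 → t=3.286, apex=13.243, x_land=97.348, impact vy=-16.119
  bounce: vy ← 0.73·16.119 = 11.767
Arc 3: start y=0.000, vy=11.767 → t=2.399, apex=7.057, x_land=128.535, impact vy=-11.767
  bounce: vy ← 0.73·11.767 = 8.590
Arc 4: start y=0.000, vy=8.590 → t=1.751, apex=3.761, x_land=151.302, impact vy=-8.590
  bounce: vy ← 0.73·8.590 = 6.271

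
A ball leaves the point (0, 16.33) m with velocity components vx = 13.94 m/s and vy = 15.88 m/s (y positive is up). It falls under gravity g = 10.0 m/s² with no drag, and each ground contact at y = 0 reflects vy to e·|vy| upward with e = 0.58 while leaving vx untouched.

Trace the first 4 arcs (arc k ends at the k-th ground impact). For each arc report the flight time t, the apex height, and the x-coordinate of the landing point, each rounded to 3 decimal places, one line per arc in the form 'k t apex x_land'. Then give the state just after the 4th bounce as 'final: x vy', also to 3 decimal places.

1 3.994 28.939 55.673
2 2.791 9.735 94.576
3 1.619 3.275 117.139
4 0.939 1.102 130.226
final: 130.226 2.722

Arc 1: start y=16.330, vy=15.880 → t=3.994, apex=28.939, x_land=55.673, impact vy=-24.058
  bounce: vy ← 0.58·24.058 = 13.953
Arc 2: start y=0.000, vy=13.953 → t=2.791, apex=9.735, x_land=94.576, impact vy=-13.953
  bounce: vy ← 0.58·13.953 = 8.093
Arc 3: start y=0.000, vy=8.093 → t=1.619, apex=3.275, x_land=117.139, impact vy=-8.093
  bounce: vy ← 0.58·8.093 = 4.694
Arc 4: start y=0.000, vy=4.694 → t=0.939, apex=1.102, x_land=130.226, impact vy=-4.694
  bounce: vy ← 0.58·4.694 = 2.722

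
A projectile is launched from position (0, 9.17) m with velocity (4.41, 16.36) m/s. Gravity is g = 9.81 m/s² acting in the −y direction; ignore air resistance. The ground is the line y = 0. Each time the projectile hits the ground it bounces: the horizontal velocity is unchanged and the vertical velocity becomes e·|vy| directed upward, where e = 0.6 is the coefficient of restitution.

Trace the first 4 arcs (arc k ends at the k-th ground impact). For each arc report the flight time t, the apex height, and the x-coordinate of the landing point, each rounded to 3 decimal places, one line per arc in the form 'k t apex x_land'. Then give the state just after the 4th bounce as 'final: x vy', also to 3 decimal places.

Arc 1: start y=9.170, vy=16.360 → t=3.824, apex=22.812, x_land=16.865, impact vy=-21.156
  bounce: vy ← 0.6·21.156 = 12.693
Arc 2: start y=0.000, vy=12.693 → t=2.588, apex=8.212, x_land=28.277, impact vy=-12.693
  bounce: vy ← 0.6·12.693 = 7.616
Arc 3: start y=0.000, vy=7.616 → t=1.553, apex=2.956, x_land=35.125, impact vy=-7.616
  bounce: vy ← 0.6·7.616 = 4.570
Arc 4: start y=0.000, vy=4.570 → t=0.932, apex=1.064, x_land=39.233, impact vy=-4.570
  bounce: vy ← 0.6·4.570 = 2.742

1 3.824 22.812 16.865
2 2.588 8.212 28.277
3 1.553 2.956 35.125
4 0.932 1.064 39.233
final: 39.233 2.742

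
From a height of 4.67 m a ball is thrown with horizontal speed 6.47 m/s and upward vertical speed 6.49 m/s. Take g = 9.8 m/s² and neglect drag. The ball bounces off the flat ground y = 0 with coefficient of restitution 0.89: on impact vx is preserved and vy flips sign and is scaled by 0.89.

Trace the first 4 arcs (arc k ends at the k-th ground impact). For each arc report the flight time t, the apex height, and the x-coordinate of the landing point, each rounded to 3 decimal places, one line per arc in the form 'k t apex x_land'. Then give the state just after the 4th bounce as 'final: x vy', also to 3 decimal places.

1 1.842 6.819 11.917
2 2.100 5.401 25.503
3 1.869 4.278 37.594
4 1.663 3.389 48.356
final: 48.356 7.254

Arc 1: start y=4.670, vy=6.490 → t=1.842, apex=6.819, x_land=11.917, impact vy=-11.561
  bounce: vy ← 0.89·11.561 = 10.289
Arc 2: start y=0.000, vy=10.289 → t=2.100, apex=5.401, x_land=25.503, impact vy=-10.289
  bounce: vy ← 0.89·10.289 = 9.157
Arc 3: start y=0.000, vy=9.157 → t=1.869, apex=4.278, x_land=37.594, impact vy=-9.157
  bounce: vy ← 0.89·9.157 = 8.150
Arc 4: start y=0.000, vy=8.150 → t=1.663, apex=3.389, x_land=48.356, impact vy=-8.150
  bounce: vy ← 0.89·8.150 = 7.254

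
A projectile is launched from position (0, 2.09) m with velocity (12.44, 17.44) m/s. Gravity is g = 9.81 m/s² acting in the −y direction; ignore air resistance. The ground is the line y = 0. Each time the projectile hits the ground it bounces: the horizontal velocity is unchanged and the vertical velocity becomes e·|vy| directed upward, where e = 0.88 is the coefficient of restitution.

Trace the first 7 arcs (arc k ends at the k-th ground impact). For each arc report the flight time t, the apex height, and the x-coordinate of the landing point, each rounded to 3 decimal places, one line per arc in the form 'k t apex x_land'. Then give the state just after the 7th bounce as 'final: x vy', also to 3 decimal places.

1 3.672 17.592 45.675
2 3.333 13.623 87.139
3 2.933 10.550 123.628
4 2.581 8.170 155.738
5 2.271 6.327 183.994
6 1.999 4.899 208.860
7 1.759 3.794 230.742
final: 230.742 7.593

Arc 1: start y=2.090, vy=17.440 → t=3.672, apex=17.592, x_land=45.675, impact vy=-18.578
  bounce: vy ← 0.88·18.578 = 16.349
Arc 2: start y=0.000, vy=16.349 → t=3.333, apex=13.623, x_land=87.139, impact vy=-16.349
  bounce: vy ← 0.88·16.349 = 14.387
Arc 3: start y=0.000, vy=14.387 → t=2.933, apex=10.550, x_land=123.628, impact vy=-14.387
  bounce: vy ← 0.88·14.387 = 12.661
Arc 4: start y=0.000, vy=12.661 → t=2.581, apex=8.170, x_land=155.738, impact vy=-12.661
  bounce: vy ← 0.88·12.661 = 11.141
Arc 5: start y=0.000, vy=11.141 → t=2.271, apex=6.327, x_land=183.994, impact vy=-11.141
  bounce: vy ← 0.88·11.141 = 9.804
Arc 6: start y=0.000, vy=9.804 → t=1.999, apex=4.899, x_land=208.860, impact vy=-9.804
  bounce: vy ← 0.88·9.804 = 8.628
Arc 7: start y=0.000, vy=8.628 → t=1.759, apex=3.794, x_land=230.742, impact vy=-8.628
  bounce: vy ← 0.88·8.628 = 7.593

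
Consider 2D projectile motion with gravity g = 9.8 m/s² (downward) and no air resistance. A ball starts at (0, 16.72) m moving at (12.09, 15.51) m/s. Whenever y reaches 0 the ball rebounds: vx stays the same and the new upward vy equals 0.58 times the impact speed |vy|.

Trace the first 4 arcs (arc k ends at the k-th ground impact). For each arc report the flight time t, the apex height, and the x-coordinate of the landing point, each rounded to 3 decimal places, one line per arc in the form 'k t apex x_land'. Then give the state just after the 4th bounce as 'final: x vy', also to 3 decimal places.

Arc 1: start y=16.720, vy=15.510 → t=4.015, apex=28.993, x_land=48.543, impact vy=-23.838
  bounce: vy ← 0.58·23.838 = 13.826
Arc 2: start y=0.000, vy=13.826 → t=2.822, apex=9.753, x_land=82.657, impact vy=-13.826
  bounce: vy ← 0.58·13.826 = 8.019
Arc 3: start y=0.000, vy=8.019 → t=1.637, apex=3.281, x_land=102.444, impact vy=-8.019
  bounce: vy ← 0.58·8.019 = 4.651
Arc 4: start y=0.000, vy=4.651 → t=0.949, apex=1.104, x_land=113.920, impact vy=-4.651
  bounce: vy ← 0.58·4.651 = 2.698

1 4.015 28.993 48.543
2 2.822 9.753 82.657
3 1.637 3.281 102.444
4 0.949 1.104 113.920
final: 113.920 2.698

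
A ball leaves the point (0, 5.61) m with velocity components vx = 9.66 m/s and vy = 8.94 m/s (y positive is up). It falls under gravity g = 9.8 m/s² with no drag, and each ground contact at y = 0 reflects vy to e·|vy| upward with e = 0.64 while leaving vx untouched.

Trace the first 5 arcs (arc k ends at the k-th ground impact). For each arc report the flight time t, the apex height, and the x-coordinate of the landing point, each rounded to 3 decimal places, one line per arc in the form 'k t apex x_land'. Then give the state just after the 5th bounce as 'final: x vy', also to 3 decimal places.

Arc 1: start y=5.610, vy=8.940 → t=2.318, apex=9.688, x_land=22.395, impact vy=-13.780
  bounce: vy ← 0.64·13.780 = 8.819
Arc 2: start y=0.000, vy=8.819 → t=1.800, apex=3.968, x_land=39.781, impact vy=-8.819
  bounce: vy ← 0.64·8.819 = 5.644
Arc 3: start y=0.000, vy=5.644 → t=1.152, apex=1.625, x_land=50.908, impact vy=-5.644
  bounce: vy ← 0.64·5.644 = 3.612
Arc 4: start y=0.000, vy=3.612 → t=0.737, apex=0.666, x_land=58.030, impact vy=-3.612
  bounce: vy ← 0.64·3.612 = 2.312
Arc 5: start y=0.000, vy=2.312 → t=0.472, apex=0.273, x_land=62.587, impact vy=-2.312
  bounce: vy ← 0.64·2.312 = 1.480

1 2.318 9.688 22.395
2 1.800 3.968 39.781
3 1.152 1.625 50.908
4 0.737 0.666 58.030
5 0.472 0.273 62.587
final: 62.587 1.480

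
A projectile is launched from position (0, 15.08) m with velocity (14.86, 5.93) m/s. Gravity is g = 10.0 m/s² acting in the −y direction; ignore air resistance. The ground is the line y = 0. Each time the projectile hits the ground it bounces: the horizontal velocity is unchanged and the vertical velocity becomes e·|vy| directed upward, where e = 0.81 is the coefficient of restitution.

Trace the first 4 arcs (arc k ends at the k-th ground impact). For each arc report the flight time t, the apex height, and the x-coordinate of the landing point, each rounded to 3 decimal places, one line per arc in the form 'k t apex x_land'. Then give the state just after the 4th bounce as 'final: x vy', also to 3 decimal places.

Arc 1: start y=15.080, vy=5.930 → t=2.428, apex=16.838, x_land=36.082, impact vy=-18.351
  bounce: vy ← 0.81·18.351 = 14.864
Arc 2: start y=0.000, vy=14.864 → t=2.973, apex=11.048, x_land=80.259, impact vy=-14.864
  bounce: vy ← 0.81·14.864 = 12.040
Arc 3: start y=0.000, vy=12.040 → t=2.408, apex=7.248, x_land=116.042, impact vy=-12.040
  bounce: vy ← 0.81·12.040 = 9.753
Arc 4: start y=0.000, vy=9.753 → t=1.951, apex=4.756, x_land=145.027, impact vy=-9.753
  bounce: vy ← 0.81·9.753 = 7.900

1 2.428 16.838 36.082
2 2.973 11.048 80.259
3 2.408 7.248 116.042
4 1.951 4.756 145.027
final: 145.027 7.900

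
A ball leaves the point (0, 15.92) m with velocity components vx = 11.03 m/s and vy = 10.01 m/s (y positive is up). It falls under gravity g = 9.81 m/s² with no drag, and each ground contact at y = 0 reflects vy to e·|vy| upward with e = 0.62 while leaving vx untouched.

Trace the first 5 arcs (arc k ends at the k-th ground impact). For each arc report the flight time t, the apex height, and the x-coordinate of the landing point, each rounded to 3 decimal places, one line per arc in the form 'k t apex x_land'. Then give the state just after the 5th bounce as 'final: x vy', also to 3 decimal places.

Arc 1: start y=15.920, vy=10.010 → t=3.091, apex=21.027, x_land=34.092, impact vy=-20.311
  bounce: vy ← 0.62·20.311 = 12.593
Arc 2: start y=0.000, vy=12.593 → t=2.567, apex=8.083, x_land=62.410, impact vy=-12.593
  bounce: vy ← 0.62·12.593 = 7.808
Arc 3: start y=0.000, vy=7.808 → t=1.592, apex=3.107, x_land=79.968, impact vy=-7.808
  bounce: vy ← 0.62·7.808 = 4.841
Arc 4: start y=0.000, vy=4.841 → t=0.987, apex=1.194, x_land=90.853, impact vy=-4.841
  bounce: vy ← 0.62·4.841 = 3.001
Arc 5: start y=0.000, vy=3.001 → t=0.612, apex=0.459, x_land=97.602, impact vy=-3.001
  bounce: vy ← 0.62·3.001 = 1.861

1 3.091 21.027 34.092
2 2.567 8.083 62.410
3 1.592 3.107 79.968
4 0.987 1.194 90.853
5 0.612 0.459 97.602
final: 97.602 1.861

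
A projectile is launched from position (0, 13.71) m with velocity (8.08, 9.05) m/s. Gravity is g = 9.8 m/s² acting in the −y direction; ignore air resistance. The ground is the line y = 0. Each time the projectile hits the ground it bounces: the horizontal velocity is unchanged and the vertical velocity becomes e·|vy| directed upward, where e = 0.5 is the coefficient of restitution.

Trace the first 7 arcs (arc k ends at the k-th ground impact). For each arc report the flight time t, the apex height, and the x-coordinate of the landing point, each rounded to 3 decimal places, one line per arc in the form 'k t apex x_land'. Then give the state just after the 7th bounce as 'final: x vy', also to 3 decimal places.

Arc 1: start y=13.710, vy=9.050 → t=2.834, apex=17.889, x_land=22.900, impact vy=-18.725
  bounce: vy ← 0.5·18.725 = 9.362
Arc 2: start y=0.000, vy=9.362 → t=1.911, apex=4.472, x_land=38.338, impact vy=-9.362
  bounce: vy ← 0.5·9.362 = 4.681
Arc 3: start y=0.000, vy=4.681 → t=0.955, apex=1.118, x_land=46.058, impact vy=-4.681
  bounce: vy ← 0.5·4.681 = 2.341
Arc 4: start y=0.000, vy=2.341 → t=0.478, apex=0.280, x_land=49.917, impact vy=-2.341
  bounce: vy ← 0.5·2.341 = 1.170
Arc 5: start y=0.000, vy=1.170 → t=0.239, apex=0.070, x_land=51.847, impact vy=-1.170
  bounce: vy ← 0.5·1.170 = 0.585
Arc 6: start y=0.000, vy=0.585 → t=0.119, apex=0.017, x_land=52.812, impact vy=-0.585
  bounce: vy ← 0.5·0.585 = 0.293
Arc 7: start y=0.000, vy=0.293 → t=0.060, apex=0.004, x_land=53.294, impact vy=-0.293
  bounce: vy ← 0.5·0.293 = 0.146

1 2.834 17.889 22.900
2 1.911 4.472 38.338
3 0.955 1.118 46.058
4 0.478 0.280 49.917
5 0.239 0.070 51.847
6 0.119 0.017 52.812
7 0.060 0.004 53.294
final: 53.294 0.146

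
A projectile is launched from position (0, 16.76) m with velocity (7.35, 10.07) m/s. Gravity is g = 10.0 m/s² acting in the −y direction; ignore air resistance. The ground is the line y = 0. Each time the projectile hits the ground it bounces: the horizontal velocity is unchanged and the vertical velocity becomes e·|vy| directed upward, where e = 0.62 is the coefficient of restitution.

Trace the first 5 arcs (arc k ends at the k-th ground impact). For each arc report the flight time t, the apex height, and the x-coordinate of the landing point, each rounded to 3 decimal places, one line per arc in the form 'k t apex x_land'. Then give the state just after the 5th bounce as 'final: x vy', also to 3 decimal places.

1 3.097 21.830 22.759
2 2.591 8.392 41.803
3 1.606 3.226 53.610
4 0.996 1.240 60.931
5 0.618 0.477 65.469
final: 65.469 1.914

Arc 1: start y=16.760, vy=10.070 → t=3.097, apex=21.830, x_land=22.759, impact vy=-20.895
  bounce: vy ← 0.62·20.895 = 12.955
Arc 2: start y=0.000, vy=12.955 → t=2.591, apex=8.392, x_land=41.803, impact vy=-12.955
  bounce: vy ← 0.62·12.955 = 8.032
Arc 3: start y=0.000, vy=8.032 → t=1.606, apex=3.226, x_land=53.610, impact vy=-8.032
  bounce: vy ← 0.62·8.032 = 4.980
Arc 4: start y=0.000, vy=4.980 → t=0.996, apex=1.240, x_land=60.931, impact vy=-4.980
  bounce: vy ← 0.62·4.980 = 3.088
Arc 5: start y=0.000, vy=3.088 → t=0.618, apex=0.477, x_land=65.469, impact vy=-3.088
  bounce: vy ← 0.62·3.088 = 1.914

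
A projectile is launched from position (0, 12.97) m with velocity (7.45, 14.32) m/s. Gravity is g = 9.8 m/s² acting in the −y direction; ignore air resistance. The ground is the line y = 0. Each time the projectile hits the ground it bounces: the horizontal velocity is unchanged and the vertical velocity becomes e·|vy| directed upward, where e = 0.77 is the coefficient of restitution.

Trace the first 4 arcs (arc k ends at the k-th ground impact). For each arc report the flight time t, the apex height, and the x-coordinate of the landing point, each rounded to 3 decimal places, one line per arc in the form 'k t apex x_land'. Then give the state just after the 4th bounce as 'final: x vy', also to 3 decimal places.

1 3.648 23.432 27.178
2 3.368 13.893 52.267
3 2.593 8.237 71.586
4 1.997 4.884 86.461
final: 86.461 7.534

Arc 1: start y=12.970, vy=14.320 → t=3.648, apex=23.432, x_land=27.178, impact vy=-21.431
  bounce: vy ← 0.77·21.431 = 16.502
Arc 2: start y=0.000, vy=16.502 → t=3.368, apex=13.893, x_land=52.267, impact vy=-16.502
  bounce: vy ← 0.77·16.502 = 12.706
Arc 3: start y=0.000, vy=12.706 → t=2.593, apex=8.237, x_land=71.586, impact vy=-12.706
  bounce: vy ← 0.77·12.706 = 9.784
Arc 4: start y=0.000, vy=9.784 → t=1.997, apex=4.884, x_land=86.461, impact vy=-9.784
  bounce: vy ← 0.77·9.784 = 7.534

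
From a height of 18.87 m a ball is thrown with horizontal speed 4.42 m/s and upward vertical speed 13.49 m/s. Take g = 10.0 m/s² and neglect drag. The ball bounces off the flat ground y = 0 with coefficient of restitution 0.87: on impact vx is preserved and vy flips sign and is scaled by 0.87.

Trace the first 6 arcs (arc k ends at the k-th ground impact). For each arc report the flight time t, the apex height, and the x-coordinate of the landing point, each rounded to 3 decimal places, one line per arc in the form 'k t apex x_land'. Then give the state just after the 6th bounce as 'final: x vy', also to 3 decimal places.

Arc 1: start y=18.870, vy=13.490 → t=3.714, apex=27.969, x_land=16.416, impact vy=-23.651
  bounce: vy ← 0.87·23.651 = 20.577
Arc 2: start y=0.000, vy=20.577 → t=4.115, apex=21.170, x_land=34.606, impact vy=-20.577
  bounce: vy ← 0.87·20.577 = 17.902
Arc 3: start y=0.000, vy=17.902 → t=3.580, apex=16.023, x_land=50.431, impact vy=-17.902
  bounce: vy ← 0.87·17.902 = 15.574
Arc 4: start y=0.000, vy=15.574 → t=3.115, apex=12.128, x_land=64.199, impact vy=-15.574
  bounce: vy ← 0.87·15.574 = 13.550
Arc 5: start y=0.000, vy=13.550 → t=2.710, apex=9.180, x_land=76.177, impact vy=-13.550
  bounce: vy ← 0.87·13.550 = 11.788
Arc 6: start y=0.000, vy=11.788 → t=2.358, apex=6.948, x_land=86.598, impact vy=-11.788
  bounce: vy ← 0.87·11.788 = 10.256

1 3.714 27.969 16.416
2 4.115 21.170 34.606
3 3.580 16.023 50.431
4 3.115 12.128 64.199
5 2.710 9.180 76.177
6 2.358 6.948 86.598
final: 86.598 10.256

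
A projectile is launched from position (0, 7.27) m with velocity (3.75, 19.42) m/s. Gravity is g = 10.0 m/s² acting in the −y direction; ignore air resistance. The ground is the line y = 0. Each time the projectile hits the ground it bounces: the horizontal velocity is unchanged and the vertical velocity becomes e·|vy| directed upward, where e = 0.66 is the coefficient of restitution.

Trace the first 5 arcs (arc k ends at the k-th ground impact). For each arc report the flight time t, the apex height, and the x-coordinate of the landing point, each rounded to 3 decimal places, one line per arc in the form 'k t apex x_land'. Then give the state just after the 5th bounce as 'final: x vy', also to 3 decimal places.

Arc 1: start y=7.270, vy=19.420 → t=4.228, apex=26.127, x_land=15.855, impact vy=-22.859
  bounce: vy ← 0.66·22.859 = 15.087
Arc 2: start y=0.000, vy=15.087 → t=3.017, apex=11.381, x_land=27.170, impact vy=-15.087
  bounce: vy ← 0.66·15.087 = 9.957
Arc 3: start y=0.000, vy=9.957 → t=1.991, apex=4.957, x_land=34.638, impact vy=-9.957
  bounce: vy ← 0.66·9.957 = 6.572
Arc 4: start y=0.000, vy=6.572 → t=1.314, apex=2.159, x_land=39.567, impact vy=-6.572
  bounce: vy ← 0.66·6.572 = 4.337
Arc 5: start y=0.000, vy=4.337 → t=0.867, apex=0.941, x_land=42.820, impact vy=-4.337
  bounce: vy ← 0.66·4.337 = 2.863

1 4.228 26.127 15.855
2 3.017 11.381 27.170
3 1.991 4.957 34.638
4 1.314 2.159 39.567
5 0.867 0.941 42.820
final: 42.820 2.863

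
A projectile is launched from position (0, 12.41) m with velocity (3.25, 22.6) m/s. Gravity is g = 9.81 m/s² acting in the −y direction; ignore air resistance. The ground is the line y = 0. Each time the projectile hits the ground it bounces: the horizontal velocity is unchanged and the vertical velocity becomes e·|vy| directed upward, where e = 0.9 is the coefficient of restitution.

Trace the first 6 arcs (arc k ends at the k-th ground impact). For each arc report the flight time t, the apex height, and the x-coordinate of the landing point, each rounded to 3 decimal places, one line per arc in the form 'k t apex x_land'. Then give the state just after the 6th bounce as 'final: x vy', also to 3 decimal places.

Arc 1: start y=12.410, vy=22.600 → t=5.103, apex=38.443, x_land=16.586, impact vy=-27.464
  bounce: vy ← 0.9·27.464 = 24.717
Arc 2: start y=0.000, vy=24.717 → t=5.039, apex=31.139, x_land=32.963, impact vy=-24.717
  bounce: vy ← 0.9·24.717 = 22.245
Arc 3: start y=0.000, vy=22.245 → t=4.535, apex=25.222, x_land=47.703, impact vy=-22.245
  bounce: vy ← 0.9·22.245 = 20.021
Arc 4: start y=0.000, vy=20.021 → t=4.082, apex=20.430, x_land=60.968, impact vy=-20.021
  bounce: vy ← 0.9·20.021 = 18.019
Arc 5: start y=0.000, vy=18.019 → t=3.674, apex=16.548, x_land=72.907, impact vy=-18.019
  bounce: vy ← 0.9·18.019 = 16.217
Arc 6: start y=0.000, vy=16.217 → t=3.306, apex=13.404, x_land=83.653, impact vy=-16.217
  bounce: vy ← 0.9·16.217 = 14.595

1 5.103 38.443 16.586
2 5.039 31.139 32.963
3 4.535 25.222 47.703
4 4.082 20.430 60.968
5 3.674 16.548 72.907
6 3.306 13.404 83.653
final: 83.653 14.595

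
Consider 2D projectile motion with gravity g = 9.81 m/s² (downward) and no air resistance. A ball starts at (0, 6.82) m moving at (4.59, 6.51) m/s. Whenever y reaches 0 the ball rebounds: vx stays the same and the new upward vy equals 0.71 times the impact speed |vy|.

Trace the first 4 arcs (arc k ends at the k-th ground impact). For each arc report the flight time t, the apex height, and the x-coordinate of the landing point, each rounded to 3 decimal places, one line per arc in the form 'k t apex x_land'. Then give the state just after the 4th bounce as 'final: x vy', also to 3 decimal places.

1 2.017 8.980 9.257
2 1.921 4.527 18.076
3 1.364 2.282 24.337
4 0.969 1.150 28.783
final: 28.783 3.373

Arc 1: start y=6.820, vy=6.510 → t=2.017, apex=8.980, x_land=9.257, impact vy=-13.274
  bounce: vy ← 0.71·13.274 = 9.424
Arc 2: start y=0.000, vy=9.424 → t=1.921, apex=4.527, x_land=18.076, impact vy=-9.424
  bounce: vy ← 0.71·9.424 = 6.691
Arc 3: start y=0.000, vy=6.691 → t=1.364, apex=2.282, x_land=24.337, impact vy=-6.691
  bounce: vy ← 0.71·6.691 = 4.751
Arc 4: start y=0.000, vy=4.751 → t=0.969, apex=1.150, x_land=28.783, impact vy=-4.751
  bounce: vy ← 0.71·4.751 = 3.373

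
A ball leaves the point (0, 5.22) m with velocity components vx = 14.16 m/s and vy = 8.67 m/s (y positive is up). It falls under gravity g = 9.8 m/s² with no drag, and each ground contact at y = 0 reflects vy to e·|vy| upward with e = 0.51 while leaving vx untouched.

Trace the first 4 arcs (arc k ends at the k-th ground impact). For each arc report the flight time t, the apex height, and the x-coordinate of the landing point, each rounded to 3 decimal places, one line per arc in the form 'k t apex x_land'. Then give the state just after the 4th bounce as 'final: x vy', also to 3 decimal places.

1 2.244 9.055 31.776
2 1.387 2.355 51.411
3 0.707 0.613 61.424
4 0.361 0.159 66.531
final: 66.531 0.901

Arc 1: start y=5.220, vy=8.670 → t=2.244, apex=9.055, x_land=31.776, impact vy=-13.322
  bounce: vy ← 0.51·13.322 = 6.794
Arc 2: start y=0.000, vy=6.794 → t=1.387, apex=2.355, x_land=51.411, impact vy=-6.794
  bounce: vy ← 0.51·6.794 = 3.465
Arc 3: start y=0.000, vy=3.465 → t=0.707, apex=0.613, x_land=61.424, impact vy=-3.465
  bounce: vy ← 0.51·3.465 = 1.767
Arc 4: start y=0.000, vy=1.767 → t=0.361, apex=0.159, x_land=66.531, impact vy=-1.767
  bounce: vy ← 0.51·1.767 = 0.901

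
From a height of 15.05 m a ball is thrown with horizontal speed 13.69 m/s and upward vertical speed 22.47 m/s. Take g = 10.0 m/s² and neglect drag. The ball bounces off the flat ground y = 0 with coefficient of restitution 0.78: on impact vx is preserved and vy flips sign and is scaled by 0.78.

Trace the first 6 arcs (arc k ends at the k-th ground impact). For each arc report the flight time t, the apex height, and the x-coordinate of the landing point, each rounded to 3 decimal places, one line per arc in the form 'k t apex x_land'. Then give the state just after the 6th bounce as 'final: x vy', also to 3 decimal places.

Arc 1: start y=15.050, vy=22.470 → t=5.086, apex=40.295, x_land=69.625, impact vy=-28.388
  bounce: vy ← 0.78·28.388 = 22.143
Arc 2: start y=0.000, vy=22.143 → t=4.429, apex=24.516, x_land=130.253, impact vy=-22.143
  bounce: vy ← 0.78·22.143 = 17.271
Arc 3: start y=0.000, vy=17.271 → t=3.454, apex=14.915, x_land=177.542, impact vy=-17.271
  bounce: vy ← 0.78·17.271 = 13.472
Arc 4: start y=0.000, vy=13.472 → t=2.694, apex=9.074, x_land=214.428, impact vy=-13.472
  bounce: vy ← 0.78·13.472 = 10.508
Arc 5: start y=0.000, vy=10.508 → t=2.102, apex=5.521, x_land=243.198, impact vy=-10.508
  bounce: vy ← 0.78·10.508 = 8.196
Arc 6: start y=0.000, vy=8.196 → t=1.639, apex=3.359, x_land=265.640, impact vy=-8.196
  bounce: vy ← 0.78·8.196 = 6.393

1 5.086 40.295 69.625
2 4.429 24.516 130.253
3 3.454 14.915 177.542
4 2.694 9.074 214.428
5 2.102 5.521 243.198
6 1.639 3.359 265.640
final: 265.640 6.393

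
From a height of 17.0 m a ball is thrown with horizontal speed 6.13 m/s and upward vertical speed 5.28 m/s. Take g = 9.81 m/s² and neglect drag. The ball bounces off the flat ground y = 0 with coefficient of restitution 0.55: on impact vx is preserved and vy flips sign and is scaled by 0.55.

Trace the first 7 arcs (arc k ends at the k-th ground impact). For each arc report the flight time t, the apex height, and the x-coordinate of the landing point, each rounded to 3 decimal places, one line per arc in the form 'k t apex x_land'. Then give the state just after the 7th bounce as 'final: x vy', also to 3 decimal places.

Arc 1: start y=17.000, vy=5.280 → t=2.476, apex=18.421, x_land=15.179, impact vy=-19.011
  bounce: vy ← 0.55·19.011 = 10.456
Arc 2: start y=0.000, vy=10.456 → t=2.132, apex=5.572, x_land=28.246, impact vy=-10.456
  bounce: vy ← 0.55·10.456 = 5.751
Arc 3: start y=0.000, vy=5.751 → t=1.172, apex=1.686, x_land=35.433, impact vy=-5.751
  bounce: vy ← 0.55·5.751 = 3.163
Arc 4: start y=0.000, vy=3.163 → t=0.645, apex=0.510, x_land=39.386, impact vy=-3.163
  bounce: vy ← 0.55·3.163 = 1.740
Arc 5: start y=0.000, vy=1.740 → t=0.355, apex=0.154, x_land=41.560, impact vy=-1.740
  bounce: vy ← 0.55·1.740 = 0.957
Arc 6: start y=0.000, vy=0.957 → t=0.195, apex=0.047, x_land=42.756, impact vy=-0.957
  bounce: vy ← 0.55·0.957 = 0.526
Arc 7: start y=0.000, vy=0.526 → t=0.107, apex=0.014, x_land=43.414, impact vy=-0.526
  bounce: vy ← 0.55·0.526 = 0.289

1 2.476 18.421 15.179
2 2.132 5.572 28.246
3 1.172 1.686 35.433
4 0.645 0.510 39.386
5 0.355 0.154 41.560
6 0.195 0.047 42.756
7 0.107 0.014 43.414
final: 43.414 0.289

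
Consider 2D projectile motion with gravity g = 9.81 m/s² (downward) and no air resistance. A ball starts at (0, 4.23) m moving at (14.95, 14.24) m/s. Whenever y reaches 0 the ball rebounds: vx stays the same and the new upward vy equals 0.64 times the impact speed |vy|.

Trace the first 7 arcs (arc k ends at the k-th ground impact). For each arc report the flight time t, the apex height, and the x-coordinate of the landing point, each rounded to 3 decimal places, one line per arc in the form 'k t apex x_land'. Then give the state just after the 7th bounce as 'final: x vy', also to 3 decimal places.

1 3.175 14.565 47.463
2 2.206 5.966 80.439
3 1.412 2.444 101.543
4 0.903 1.001 115.050
5 0.578 0.410 123.694
6 0.370 0.168 129.226
7 0.237 0.069 132.767
final: 132.767 0.743

Arc 1: start y=4.230, vy=14.240 → t=3.175, apex=14.565, x_land=47.463, impact vy=-16.905
  bounce: vy ← 0.64·16.905 = 10.819
Arc 2: start y=0.000, vy=10.819 → t=2.206, apex=5.966, x_land=80.439, impact vy=-10.819
  bounce: vy ← 0.64·10.819 = 6.924
Arc 3: start y=0.000, vy=6.924 → t=1.412, apex=2.444, x_land=101.543, impact vy=-6.924
  bounce: vy ← 0.64·6.924 = 4.431
Arc 4: start y=0.000, vy=4.431 → t=0.903, apex=1.001, x_land=115.050, impact vy=-4.431
  bounce: vy ← 0.64·4.431 = 2.836
Arc 5: start y=0.000, vy=2.836 → t=0.578, apex=0.410, x_land=123.694, impact vy=-2.836
  bounce: vy ← 0.64·2.836 = 1.815
Arc 6: start y=0.000, vy=1.815 → t=0.370, apex=0.168, x_land=129.226, impact vy=-1.815
  bounce: vy ← 0.64·1.815 = 1.162
Arc 7: start y=0.000, vy=1.162 → t=0.237, apex=0.069, x_land=132.767, impact vy=-1.162
  bounce: vy ← 0.64·1.162 = 0.743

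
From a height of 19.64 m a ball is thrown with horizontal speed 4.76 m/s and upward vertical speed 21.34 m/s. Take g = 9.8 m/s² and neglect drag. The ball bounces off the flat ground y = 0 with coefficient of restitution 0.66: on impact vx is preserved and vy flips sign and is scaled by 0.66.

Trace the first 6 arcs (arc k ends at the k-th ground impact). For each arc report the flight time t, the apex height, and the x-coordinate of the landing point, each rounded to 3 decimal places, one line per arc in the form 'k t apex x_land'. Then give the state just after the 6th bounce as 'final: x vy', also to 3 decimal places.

Arc 1: start y=19.640, vy=21.340 → t=5.136, apex=42.874, x_land=24.445, impact vy=-28.989
  bounce: vy ← 0.66·28.989 = 19.132
Arc 2: start y=0.000, vy=19.132 → t=3.905, apex=18.676, x_land=43.031, impact vy=-19.132
  bounce: vy ← 0.66·19.132 = 12.627
Arc 3: start y=0.000, vy=12.627 → t=2.577, apex=8.135, x_land=55.298, impact vy=-12.627
  bounce: vy ← 0.66·12.627 = 8.334
Arc 4: start y=0.000, vy=8.334 → t=1.701, apex=3.544, x_land=63.394, impact vy=-8.334
  bounce: vy ← 0.66·8.334 = 5.501
Arc 5: start y=0.000, vy=5.501 → t=1.123, apex=1.544, x_land=68.737, impact vy=-5.501
  bounce: vy ← 0.66·5.501 = 3.630
Arc 6: start y=0.000, vy=3.630 → t=0.741, apex=0.672, x_land=72.264, impact vy=-3.630
  bounce: vy ← 0.66·3.630 = 2.396

1 5.136 42.874 24.445
2 3.905 18.676 43.031
3 2.577 8.135 55.298
4 1.701 3.544 63.394
5 1.123 1.544 68.737
6 0.741 0.672 72.264
final: 72.264 2.396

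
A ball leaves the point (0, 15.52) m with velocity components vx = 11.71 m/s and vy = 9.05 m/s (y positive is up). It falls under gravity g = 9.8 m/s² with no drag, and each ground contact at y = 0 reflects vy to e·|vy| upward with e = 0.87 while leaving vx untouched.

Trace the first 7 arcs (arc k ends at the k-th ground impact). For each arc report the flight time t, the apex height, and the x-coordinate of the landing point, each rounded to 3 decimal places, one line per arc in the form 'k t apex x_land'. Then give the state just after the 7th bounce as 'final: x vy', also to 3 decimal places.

Arc 1: start y=15.520, vy=9.050 → t=2.928, apex=19.699, x_land=34.293, impact vy=-19.649
  bounce: vy ← 0.87·19.649 = 17.095
Arc 2: start y=0.000, vy=17.095 → t=3.489, apex=14.910, x_land=75.146, impact vy=-17.095
  bounce: vy ← 0.87·17.095 = 14.873
Arc 3: start y=0.000, vy=14.873 → t=3.035, apex=11.285, x_land=110.688, impact vy=-14.873
  bounce: vy ← 0.87·14.873 = 12.939
Arc 4: start y=0.000, vy=12.939 → t=2.641, apex=8.542, x_land=141.610, impact vy=-12.939
  bounce: vy ← 0.87·12.939 = 11.257
Arc 5: start y=0.000, vy=11.257 → t=2.297, apex=6.465, x_land=168.512, impact vy=-11.257
  bounce: vy ← 0.87·11.257 = 9.794
Arc 6: start y=0.000, vy=9.794 → t=1.999, apex=4.894, x_land=191.917, impact vy=-9.794
  bounce: vy ← 0.87·9.794 = 8.520
Arc 7: start y=0.000, vy=8.520 → t=1.739, apex=3.704, x_land=212.279, impact vy=-8.520
  bounce: vy ← 0.87·8.520 = 7.413

1 2.928 19.699 34.293
2 3.489 14.910 75.146
3 3.035 11.285 110.688
4 2.641 8.542 141.610
5 2.297 6.465 168.512
6 1.999 4.894 191.917
7 1.739 3.704 212.279
final: 212.279 7.413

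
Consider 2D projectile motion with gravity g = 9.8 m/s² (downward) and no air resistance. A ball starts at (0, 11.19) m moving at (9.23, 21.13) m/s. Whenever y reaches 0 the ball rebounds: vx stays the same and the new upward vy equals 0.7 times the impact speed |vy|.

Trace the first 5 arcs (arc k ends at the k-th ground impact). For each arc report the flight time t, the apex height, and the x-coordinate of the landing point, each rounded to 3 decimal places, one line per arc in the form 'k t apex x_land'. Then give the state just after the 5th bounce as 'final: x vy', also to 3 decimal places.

1 4.789 33.969 44.203
2 3.686 16.645 78.227
3 2.580 8.156 102.043
4 1.806 3.996 118.714
5 1.264 1.958 130.384
final: 130.384 4.337

Arc 1: start y=11.190, vy=21.130 → t=4.789, apex=33.969, x_land=44.203, impact vy=-25.803
  bounce: vy ← 0.7·25.803 = 18.062
Arc 2: start y=0.000, vy=18.062 → t=3.686, apex=16.645, x_land=78.227, impact vy=-18.062
  bounce: vy ← 0.7·18.062 = 12.644
Arc 3: start y=0.000, vy=12.644 → t=2.580, apex=8.156, x_land=102.043, impact vy=-12.644
  bounce: vy ← 0.7·12.644 = 8.850
Arc 4: start y=0.000, vy=8.850 → t=1.806, apex=3.996, x_land=118.714, impact vy=-8.850
  bounce: vy ← 0.7·8.850 = 6.195
Arc 5: start y=0.000, vy=6.195 → t=1.264, apex=1.958, x_land=130.384, impact vy=-6.195
  bounce: vy ← 0.7·6.195 = 4.337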